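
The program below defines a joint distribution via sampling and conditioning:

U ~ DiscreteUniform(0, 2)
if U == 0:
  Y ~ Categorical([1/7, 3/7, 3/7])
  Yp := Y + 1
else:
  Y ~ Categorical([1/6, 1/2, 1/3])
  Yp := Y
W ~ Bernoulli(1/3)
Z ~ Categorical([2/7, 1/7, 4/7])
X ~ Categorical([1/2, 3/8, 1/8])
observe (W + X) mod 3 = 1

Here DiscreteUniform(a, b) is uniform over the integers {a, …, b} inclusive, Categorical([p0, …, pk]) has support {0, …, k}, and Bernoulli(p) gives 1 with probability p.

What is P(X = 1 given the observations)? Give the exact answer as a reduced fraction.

Enumerate traces; 54 have nonzero weight after conditioning:
  (U=0, Y=0, W=0, Z=0, X=1) weight 1/294
  (U=0, Y=0, W=0, Z=1, X=1) weight 1/588
  (U=0, Y=0, W=0, Z=2, X=1) weight 1/147
  (U=0, Y=0, W=1, Z=0, X=0) weight 1/441
  (U=0, Y=0, W=1, Z=1, X=0) weight 1/882
  (U=0, Y=0, W=1, Z=2, X=0) weight 2/441
  (U=0, Y=1, W=0, Z=0, X=1) weight 1/98
  (U=0, Y=1, W=0, Z=1, X=1) weight 1/196
  … 46 more
Group by X:
  weight(X=0) = 1/6
  weight(X=1) = 1/4
Total weight = 1/6 + 1/4 = 5/12
P(X=0 | obs) = 1/6 / 5/12 = 2/5
P(X=1 | obs) = 1/4 / 5/12 = 3/5

P(X = 1 | obs) = 3/5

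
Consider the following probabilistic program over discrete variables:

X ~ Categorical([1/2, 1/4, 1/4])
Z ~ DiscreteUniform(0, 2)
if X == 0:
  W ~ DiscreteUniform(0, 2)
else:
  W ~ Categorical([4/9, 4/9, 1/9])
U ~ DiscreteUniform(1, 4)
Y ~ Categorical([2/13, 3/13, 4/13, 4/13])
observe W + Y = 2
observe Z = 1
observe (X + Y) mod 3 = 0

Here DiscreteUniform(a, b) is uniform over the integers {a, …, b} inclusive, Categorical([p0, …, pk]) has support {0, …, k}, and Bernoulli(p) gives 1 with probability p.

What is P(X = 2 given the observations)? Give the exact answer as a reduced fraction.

P(X = 2 | obs) = 3/10

Enumerate traces; 12 have nonzero weight after conditioning:
  (X=0, Z=1, W=2, U=1, Y=0) weight 1/468
  (X=0, Z=1, W=2, U=2, Y=0) weight 1/468
  (X=0, Z=1, W=2, U=3, Y=0) weight 1/468
  (X=0, Z=1, W=2, U=4, Y=0) weight 1/468
  (X=1, Z=1, W=0, U=1, Y=2) weight 1/351
  (X=1, Z=1, W=0, U=2, Y=2) weight 1/351
  (X=1, Z=1, W=0, U=3, Y=2) weight 1/351
  (X=1, Z=1, W=0, U=4, Y=2) weight 1/351
  (X=2, Z=1, W=1, U=1, Y=1) weight 1/468
  … 3 more
Group by X:
  weight(X=0) = 1/117
  weight(X=1) = 4/351
  weight(X=2) = 1/117
Total weight = 1/117 + 4/351 + 1/117 = 10/351
P(X=0 | obs) = 1/117 / 10/351 = 3/10
P(X=1 | obs) = 4/351 / 10/351 = 2/5
P(X=2 | obs) = 1/117 / 10/351 = 3/10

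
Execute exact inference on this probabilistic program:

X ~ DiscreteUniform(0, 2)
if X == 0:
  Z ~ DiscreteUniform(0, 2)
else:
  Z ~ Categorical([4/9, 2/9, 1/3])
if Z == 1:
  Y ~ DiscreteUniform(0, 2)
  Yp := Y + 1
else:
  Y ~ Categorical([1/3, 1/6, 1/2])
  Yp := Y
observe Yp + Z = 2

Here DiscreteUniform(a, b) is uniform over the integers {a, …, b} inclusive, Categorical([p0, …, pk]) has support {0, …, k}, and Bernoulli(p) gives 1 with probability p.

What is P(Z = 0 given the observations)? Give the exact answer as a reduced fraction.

Enumerate traces; 9 have nonzero weight after conditioning:
  (X=0, Z=0, Y=2) weight 1/18
  (X=0, Z=1, Y=0) weight 1/27
  (X=0, Z=2, Y=0) weight 1/27
  (X=1, Z=0, Y=2) weight 2/27
  (X=1, Z=1, Y=0) weight 2/81
  (X=1, Z=2, Y=0) weight 1/27
  (X=2, Z=0, Y=2) weight 2/27
  (X=2, Z=1, Y=0) weight 2/81
  … 1 more
Group by Z:
  weight(Z=0) = 11/54
  weight(Z=1) = 7/81
  weight(Z=2) = 1/9
Total weight = 11/54 + 7/81 + 1/9 = 65/162
P(Z=0 | obs) = 11/54 / 65/162 = 33/65
P(Z=1 | obs) = 7/81 / 65/162 = 14/65
P(Z=2 | obs) = 1/9 / 65/162 = 18/65

P(Z = 0 | obs) = 33/65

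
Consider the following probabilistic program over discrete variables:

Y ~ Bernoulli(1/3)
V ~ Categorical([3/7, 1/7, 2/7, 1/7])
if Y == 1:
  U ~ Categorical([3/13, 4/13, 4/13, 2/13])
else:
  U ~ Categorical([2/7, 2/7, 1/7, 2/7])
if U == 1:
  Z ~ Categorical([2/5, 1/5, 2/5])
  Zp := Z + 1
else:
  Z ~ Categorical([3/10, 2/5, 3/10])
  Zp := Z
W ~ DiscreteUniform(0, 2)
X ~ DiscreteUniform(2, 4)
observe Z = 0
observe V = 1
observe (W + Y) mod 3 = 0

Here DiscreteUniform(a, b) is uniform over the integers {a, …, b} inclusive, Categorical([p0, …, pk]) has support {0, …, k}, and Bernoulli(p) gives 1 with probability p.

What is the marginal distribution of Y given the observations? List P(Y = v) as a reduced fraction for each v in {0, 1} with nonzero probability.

P(Y=0) = 598/899, P(Y=1) = 301/899

Enumerate traces; 24 have nonzero weight after conditioning:
  (Y=0, V=1, U=0, Z=0, W=0, X=2) weight 2/2205
  (Y=0, V=1, U=0, Z=0, W=0, X=3) weight 2/2205
  (Y=0, V=1, U=0, Z=0, W=0, X=4) weight 2/2205
  (Y=0, V=1, U=1, Z=0, W=0, X=2) weight 8/6615
  (Y=0, V=1, U=1, Z=0, W=0, X=3) weight 8/6615
  (Y=0, V=1, U=1, Z=0, W=0, X=4) weight 8/6615
  (Y=0, V=1, U=2, Z=0, W=0, X=2) weight 1/2205
  (Y=0, V=1, U=2, Z=0, W=0, X=3) weight 1/2205
  (Y=1, V=1, U=0, Z=0, W=2, X=2) weight 1/2730
  … 15 more
Group by Y:
  weight(Y=0) = 23/2205
  weight(Y=1) = 43/8190
Total weight = 23/2205 + 43/8190 = 899/57330
P(Y=0 | obs) = 23/2205 / 899/57330 = 598/899
P(Y=1 | obs) = 43/8190 / 899/57330 = 301/899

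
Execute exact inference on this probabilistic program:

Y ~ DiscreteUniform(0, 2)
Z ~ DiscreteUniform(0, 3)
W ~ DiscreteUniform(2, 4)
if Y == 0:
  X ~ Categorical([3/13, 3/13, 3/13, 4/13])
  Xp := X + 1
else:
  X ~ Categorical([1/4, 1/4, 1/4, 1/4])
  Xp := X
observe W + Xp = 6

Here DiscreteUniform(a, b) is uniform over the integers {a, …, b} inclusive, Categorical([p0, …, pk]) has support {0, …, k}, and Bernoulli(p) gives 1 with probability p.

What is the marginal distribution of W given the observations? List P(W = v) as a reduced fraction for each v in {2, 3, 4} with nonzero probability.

P(W=2) = 4/23, P(W=3) = 19/46, P(W=4) = 19/46

Enumerate traces; 28 have nonzero weight after conditioning:
  (Y=0, Z=0, W=2, X=3) weight 1/117
  (Y=0, Z=0, W=3, X=2) weight 1/156
  (Y=0, Z=0, W=4, X=1) weight 1/156
  (Y=0, Z=1, W=2, X=3) weight 1/117
  (Y=0, Z=1, W=3, X=2) weight 1/156
  (Y=0, Z=1, W=4, X=1) weight 1/156
  (Y=0, Z=2, W=2, X=3) weight 1/117
  (Y=0, Z=2, W=3, X=2) weight 1/156
  … 20 more
Group by W:
  weight(W=2) = 4/117
  weight(W=3) = 19/234
  weight(W=4) = 19/234
Total weight = 4/117 + 19/234 + 19/234 = 23/117
P(W=2 | obs) = 4/117 / 23/117 = 4/23
P(W=3 | obs) = 19/234 / 23/117 = 19/46
P(W=4 | obs) = 19/234 / 23/117 = 19/46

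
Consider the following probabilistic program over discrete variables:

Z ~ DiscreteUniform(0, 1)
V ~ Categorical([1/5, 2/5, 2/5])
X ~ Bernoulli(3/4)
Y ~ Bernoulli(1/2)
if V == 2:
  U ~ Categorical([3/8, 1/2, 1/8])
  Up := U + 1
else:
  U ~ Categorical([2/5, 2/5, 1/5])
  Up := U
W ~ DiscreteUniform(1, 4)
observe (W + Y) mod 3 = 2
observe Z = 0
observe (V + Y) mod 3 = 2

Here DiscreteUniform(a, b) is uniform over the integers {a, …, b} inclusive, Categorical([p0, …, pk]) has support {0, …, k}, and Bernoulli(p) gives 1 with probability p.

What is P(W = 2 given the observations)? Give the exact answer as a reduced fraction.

P(W = 2 | obs) = 1/3

Enumerate traces; 18 have nonzero weight after conditioning:
  (Z=0, V=1, X=0, Y=1, U=0, W=1) weight 1/400
  (Z=0, V=1, X=0, Y=1, U=0, W=4) weight 1/400
  (Z=0, V=1, X=0, Y=1, U=1, W=1) weight 1/400
  (Z=0, V=1, X=0, Y=1, U=1, W=4) weight 1/400
  (Z=0, V=1, X=0, Y=1, U=2, W=1) weight 1/800
  (Z=0, V=1, X=0, Y=1, U=2, W=4) weight 1/800
  (Z=0, V=1, X=1, Y=1, U=0, W=1) weight 3/400
  (Z=0, V=1, X=1, Y=1, U=0, W=4) weight 3/400
  (Z=0, V=2, X=0, Y=0, U=0, W=2) weight 3/1280
  … 9 more
Group by W:
  weight(W=1) = 1/40
  weight(W=2) = 1/40
  weight(W=4) = 1/40
Total weight = 1/40 + 1/40 + 1/40 = 3/40
P(W=1 | obs) = 1/40 / 3/40 = 1/3
P(W=2 | obs) = 1/40 / 3/40 = 1/3
P(W=4 | obs) = 1/40 / 3/40 = 1/3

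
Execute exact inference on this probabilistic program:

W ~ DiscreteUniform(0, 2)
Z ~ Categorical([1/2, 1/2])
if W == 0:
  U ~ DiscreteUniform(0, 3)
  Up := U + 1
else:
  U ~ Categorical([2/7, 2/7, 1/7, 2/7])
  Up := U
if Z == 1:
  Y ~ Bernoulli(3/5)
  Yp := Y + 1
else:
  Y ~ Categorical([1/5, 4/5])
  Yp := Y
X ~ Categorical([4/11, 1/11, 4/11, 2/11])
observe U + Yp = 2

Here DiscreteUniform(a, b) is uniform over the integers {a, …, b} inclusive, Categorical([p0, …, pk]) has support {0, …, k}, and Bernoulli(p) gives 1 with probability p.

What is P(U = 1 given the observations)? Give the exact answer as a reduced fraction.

P(U = 1 | obs) = 23/37

Enumerate traces; 48 have nonzero weight after conditioning:
  (W=0, Z=0, U=1, Y=1, X=0) weight 2/165
  (W=0, Z=0, U=1, Y=1, X=1) weight 1/330
  (W=0, Z=0, U=1, Y=1, X=2) weight 2/165
  (W=0, Z=0, U=1, Y=1, X=3) weight 1/165
  (W=0, Z=0, U=2, Y=0, X=0) weight 1/330
  (W=0, Z=0, U=2, Y=0, X=1) weight 1/1320
  (W=0, Z=0, U=2, Y=0, X=2) weight 1/330
  (W=0, Z=0, U=2, Y=0, X=3) weight 1/660
  (W=0, Z=1, U=0, Y=1, X=0) weight 1/110
  … 39 more
Group by U:
  weight(U=0) = 23/280
  weight(U=1) = 23/140
  weight(U=2) = 1/56
Total weight = 23/280 + 23/140 + 1/56 = 37/140
P(U=0 | obs) = 23/280 / 37/140 = 23/74
P(U=1 | obs) = 23/140 / 37/140 = 23/37
P(U=2 | obs) = 1/56 / 37/140 = 5/74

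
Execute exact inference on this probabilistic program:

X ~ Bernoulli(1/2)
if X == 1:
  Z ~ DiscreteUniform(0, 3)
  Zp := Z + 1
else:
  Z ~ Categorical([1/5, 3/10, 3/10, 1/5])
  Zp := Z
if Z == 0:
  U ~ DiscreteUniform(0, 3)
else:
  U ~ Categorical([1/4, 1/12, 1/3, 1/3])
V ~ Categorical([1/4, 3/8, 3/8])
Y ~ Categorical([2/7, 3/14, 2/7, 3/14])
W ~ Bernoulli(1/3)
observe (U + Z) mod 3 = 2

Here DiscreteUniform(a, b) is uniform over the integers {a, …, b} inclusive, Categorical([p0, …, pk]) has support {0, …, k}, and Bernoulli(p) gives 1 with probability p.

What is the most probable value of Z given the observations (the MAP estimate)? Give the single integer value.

argmax_v P(Z = v | obs) = 2

Enumerate traces; 240 have nonzero weight after conditioning:
  (X=0, Z=0, U=2, V=0, Y=0, W=0) weight 1/840
  (X=0, Z=0, U=2, V=0, Y=0, W=1) weight 1/1680
  (X=0, Z=0, U=2, V=0, Y=1, W=0) weight 1/1120
  (X=0, Z=0, U=2, V=0, Y=1, W=1) weight 1/2240
  (X=0, Z=0, U=2, V=0, Y=2, W=0) weight 1/840
  (X=0, Z=0, U=2, V=0, Y=2, W=1) weight 1/1680
  (X=0, Z=0, U=2, V=0, Y=3, W=0) weight 1/1120
  (X=0, Z=0, U=2, V=0, Y=3, W=1) weight 1/2240
  (X=0, Z=1, U=1, V=0, Y=0, W=0) weight 1/1680
  (X=0, Z=2, U=0, V=0, Y=0, W=0) weight 1/560
  … 230 more
Group by Z:
  weight(Z=0) = 9/160
  weight(Z=1) = 11/480
  weight(Z=2) = 77/480
  weight(Z=3) = 3/40
Total weight = 9/160 + 11/480 + 77/480 + 3/40 = 151/480
P(Z=0 | obs) = 9/160 / 151/480 = 27/151
P(Z=1 | obs) = 11/480 / 151/480 = 11/151
P(Z=2 | obs) = 77/480 / 151/480 = 77/151
P(Z=3 | obs) = 3/40 / 151/480 = 36/151
argmax = 2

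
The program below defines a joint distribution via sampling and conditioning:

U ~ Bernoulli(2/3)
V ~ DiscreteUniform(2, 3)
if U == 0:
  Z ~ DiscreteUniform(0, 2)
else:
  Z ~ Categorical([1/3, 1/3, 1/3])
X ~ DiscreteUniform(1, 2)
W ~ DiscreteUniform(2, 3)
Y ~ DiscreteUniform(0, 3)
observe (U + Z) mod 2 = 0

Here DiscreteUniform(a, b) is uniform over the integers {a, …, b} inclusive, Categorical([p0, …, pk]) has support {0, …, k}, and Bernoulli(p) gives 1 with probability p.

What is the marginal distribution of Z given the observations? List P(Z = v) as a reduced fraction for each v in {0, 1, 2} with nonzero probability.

P(Z=0) = 1/4, P(Z=1) = 1/2, P(Z=2) = 1/4

Enumerate traces; 96 have nonzero weight after conditioning:
  (U=0, V=2, Z=0, X=1, W=2, Y=0) weight 1/288
  (U=0, V=2, Z=0, X=1, W=2, Y=1) weight 1/288
  (U=0, V=2, Z=0, X=1, W=2, Y=2) weight 1/288
  (U=0, V=2, Z=0, X=1, W=2, Y=3) weight 1/288
  (U=0, V=2, Z=0, X=1, W=3, Y=0) weight 1/288
  (U=0, V=2, Z=0, X=1, W=3, Y=1) weight 1/288
  (U=0, V=2, Z=0, X=1, W=3, Y=2) weight 1/288
  (U=0, V=2, Z=0, X=1, W=3, Y=3) weight 1/288
  (U=0, V=2, Z=2, X=1, W=2, Y=0) weight 1/288
  (U=1, V=2, Z=1, X=1, W=2, Y=0) weight 1/144
  … 86 more
Group by Z:
  weight(Z=0) = 1/9
  weight(Z=1) = 2/9
  weight(Z=2) = 1/9
Total weight = 1/9 + 2/9 + 1/9 = 4/9
P(Z=0 | obs) = 1/9 / 4/9 = 1/4
P(Z=1 | obs) = 2/9 / 4/9 = 1/2
P(Z=2 | obs) = 1/9 / 4/9 = 1/4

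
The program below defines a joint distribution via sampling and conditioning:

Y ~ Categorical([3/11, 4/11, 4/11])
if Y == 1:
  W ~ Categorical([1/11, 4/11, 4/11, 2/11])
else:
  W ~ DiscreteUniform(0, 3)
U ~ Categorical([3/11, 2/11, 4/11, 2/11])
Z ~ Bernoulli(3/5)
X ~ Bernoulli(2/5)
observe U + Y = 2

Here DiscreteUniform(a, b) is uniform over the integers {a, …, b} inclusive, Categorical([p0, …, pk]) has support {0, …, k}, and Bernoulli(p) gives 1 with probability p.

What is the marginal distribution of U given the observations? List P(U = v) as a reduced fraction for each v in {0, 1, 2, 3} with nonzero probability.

P(U=0) = 3/8, P(U=1) = 1/4, P(U=2) = 3/8

Enumerate traces; 48 have nonzero weight after conditioning:
  (Y=0, W=0, U=2, Z=0, X=0) weight 18/3025
  (Y=0, W=0, U=2, Z=0, X=1) weight 12/3025
  (Y=0, W=0, U=2, Z=1, X=0) weight 27/3025
  (Y=0, W=0, U=2, Z=1, X=1) weight 18/3025
  (Y=0, W=1, U=2, Z=0, X=0) weight 18/3025
  (Y=0, W=1, U=2, Z=0, X=1) weight 12/3025
  (Y=0, W=1, U=2, Z=1, X=0) weight 27/3025
  (Y=0, W=1, U=2, Z=1, X=1) weight 18/3025
  (Y=1, W=0, U=1, Z=0, X=0) weight 48/33275
  (Y=2, W=0, U=0, Z=0, X=0) weight 18/3025
  … 38 more
Group by U:
  weight(U=0) = 12/121
  weight(U=1) = 8/121
  weight(U=2) = 12/121
Total weight = 12/121 + 8/121 + 12/121 = 32/121
P(U=0 | obs) = 12/121 / 32/121 = 3/8
P(U=1 | obs) = 8/121 / 32/121 = 1/4
P(U=2 | obs) = 12/121 / 32/121 = 3/8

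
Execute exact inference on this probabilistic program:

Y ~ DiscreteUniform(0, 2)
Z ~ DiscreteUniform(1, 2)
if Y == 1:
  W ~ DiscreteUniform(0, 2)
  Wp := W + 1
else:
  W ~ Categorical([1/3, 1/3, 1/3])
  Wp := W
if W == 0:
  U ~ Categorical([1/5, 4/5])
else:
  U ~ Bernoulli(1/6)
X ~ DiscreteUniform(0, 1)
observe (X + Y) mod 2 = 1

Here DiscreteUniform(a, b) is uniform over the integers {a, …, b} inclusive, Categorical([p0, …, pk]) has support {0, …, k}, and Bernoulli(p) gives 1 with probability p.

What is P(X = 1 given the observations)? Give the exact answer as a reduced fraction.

Enumerate traces; 36 have nonzero weight after conditioning:
  (Y=0, Z=1, W=0, U=0, X=1) weight 1/180
  (Y=0, Z=1, W=0, U=1, X=1) weight 1/45
  (Y=0, Z=1, W=1, U=0, X=1) weight 5/216
  (Y=0, Z=1, W=1, U=1, X=1) weight 1/216
  (Y=0, Z=1, W=2, U=0, X=1) weight 5/216
  (Y=0, Z=1, W=2, U=1, X=1) weight 1/216
  (Y=0, Z=2, W=0, U=0, X=1) weight 1/180
  (Y=0, Z=2, W=0, U=1, X=1) weight 1/45
  (Y=1, Z=1, W=0, U=0, X=0) weight 1/180
  … 27 more
Group by X:
  weight(X=0) = 1/6
  weight(X=1) = 1/3
Total weight = 1/6 + 1/3 = 1/2
P(X=0 | obs) = 1/6 / 1/2 = 1/3
P(X=1 | obs) = 1/3 / 1/2 = 2/3

P(X = 1 | obs) = 2/3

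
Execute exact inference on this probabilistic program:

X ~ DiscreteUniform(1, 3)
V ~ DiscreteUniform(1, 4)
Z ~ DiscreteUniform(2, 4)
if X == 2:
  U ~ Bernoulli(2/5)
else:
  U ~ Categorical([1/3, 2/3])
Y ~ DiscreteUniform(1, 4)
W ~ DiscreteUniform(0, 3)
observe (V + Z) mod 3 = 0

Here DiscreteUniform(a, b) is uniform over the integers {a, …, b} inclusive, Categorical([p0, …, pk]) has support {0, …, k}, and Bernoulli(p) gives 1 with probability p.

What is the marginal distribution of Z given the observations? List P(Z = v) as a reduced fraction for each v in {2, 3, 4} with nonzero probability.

P(Z=2) = 1/2, P(Z=3) = 1/4, P(Z=4) = 1/4

Enumerate traces; 384 have nonzero weight after conditioning:
  (X=1, V=1, Z=2, U=0, Y=1, W=0) weight 1/1728
  (X=1, V=1, Z=2, U=0, Y=1, W=1) weight 1/1728
  (X=1, V=1, Z=2, U=0, Y=1, W=2) weight 1/1728
  (X=1, V=1, Z=2, U=0, Y=1, W=3) weight 1/1728
  (X=1, V=1, Z=2, U=0, Y=2, W=0) weight 1/1728
  (X=1, V=1, Z=2, U=0, Y=2, W=1) weight 1/1728
  (X=1, V=1, Z=2, U=0, Y=2, W=2) weight 1/1728
  (X=1, V=1, Z=2, U=0, Y=2, W=3) weight 1/1728
  (X=1, V=2, Z=4, U=0, Y=1, W=0) weight 1/1728
  (X=1, V=3, Z=3, U=0, Y=1, W=0) weight 1/1728
  … 374 more
Group by Z:
  weight(Z=2) = 1/6
  weight(Z=3) = 1/12
  weight(Z=4) = 1/12
Total weight = 1/6 + 1/12 + 1/12 = 1/3
P(Z=2 | obs) = 1/6 / 1/3 = 1/2
P(Z=3 | obs) = 1/12 / 1/3 = 1/4
P(Z=4 | obs) = 1/12 / 1/3 = 1/4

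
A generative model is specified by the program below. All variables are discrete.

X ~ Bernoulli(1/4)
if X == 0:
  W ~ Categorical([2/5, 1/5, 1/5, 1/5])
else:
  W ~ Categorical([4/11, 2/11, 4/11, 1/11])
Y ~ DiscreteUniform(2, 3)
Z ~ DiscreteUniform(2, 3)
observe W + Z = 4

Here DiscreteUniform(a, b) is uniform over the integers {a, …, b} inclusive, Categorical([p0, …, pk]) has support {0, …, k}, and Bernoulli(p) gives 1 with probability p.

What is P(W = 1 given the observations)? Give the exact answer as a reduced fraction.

P(W = 1 | obs) = 43/96

Enumerate traces; 8 have nonzero weight after conditioning:
  (X=0, W=1, Y=2, Z=3) weight 3/80
  (X=0, W=1, Y=3, Z=3) weight 3/80
  (X=0, W=2, Y=2, Z=2) weight 3/80
  (X=0, W=2, Y=3, Z=2) weight 3/80
  (X=1, W=1, Y=2, Z=3) weight 1/88
  (X=1, W=1, Y=3, Z=3) weight 1/88
  (X=1, W=2, Y=2, Z=2) weight 1/44
  (X=1, W=2, Y=3, Z=2) weight 1/44
Group by W:
  weight(W=1) = 43/440
  weight(W=2) = 53/440
Total weight = 43/440 + 53/440 = 12/55
P(W=1 | obs) = 43/440 / 12/55 = 43/96
P(W=2 | obs) = 53/440 / 12/55 = 53/96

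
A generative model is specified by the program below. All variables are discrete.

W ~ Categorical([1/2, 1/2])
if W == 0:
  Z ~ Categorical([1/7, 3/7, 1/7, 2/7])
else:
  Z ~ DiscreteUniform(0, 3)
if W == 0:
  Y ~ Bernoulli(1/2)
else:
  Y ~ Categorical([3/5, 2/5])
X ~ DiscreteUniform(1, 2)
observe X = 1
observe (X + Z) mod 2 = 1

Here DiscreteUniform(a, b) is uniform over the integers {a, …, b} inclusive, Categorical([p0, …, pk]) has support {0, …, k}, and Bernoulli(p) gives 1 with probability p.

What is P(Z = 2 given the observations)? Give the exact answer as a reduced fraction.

Enumerate traces; 8 have nonzero weight after conditioning:
  (W=0, Z=0, Y=0, X=1) weight 1/56
  (W=0, Z=0, Y=1, X=1) weight 1/56
  (W=0, Z=2, Y=0, X=1) weight 1/56
  (W=0, Z=2, Y=1, X=1) weight 1/56
  (W=1, Z=0, Y=0, X=1) weight 3/80
  (W=1, Z=0, Y=1, X=1) weight 1/40
  (W=1, Z=2, Y=0, X=1) weight 3/80
  (W=1, Z=2, Y=1, X=1) weight 1/40
Group by Z:
  weight(Z=0) = 11/112
  weight(Z=2) = 11/112
Total weight = 11/112 + 11/112 = 11/56
P(Z=0 | obs) = 11/112 / 11/56 = 1/2
P(Z=2 | obs) = 11/112 / 11/56 = 1/2

P(Z = 2 | obs) = 1/2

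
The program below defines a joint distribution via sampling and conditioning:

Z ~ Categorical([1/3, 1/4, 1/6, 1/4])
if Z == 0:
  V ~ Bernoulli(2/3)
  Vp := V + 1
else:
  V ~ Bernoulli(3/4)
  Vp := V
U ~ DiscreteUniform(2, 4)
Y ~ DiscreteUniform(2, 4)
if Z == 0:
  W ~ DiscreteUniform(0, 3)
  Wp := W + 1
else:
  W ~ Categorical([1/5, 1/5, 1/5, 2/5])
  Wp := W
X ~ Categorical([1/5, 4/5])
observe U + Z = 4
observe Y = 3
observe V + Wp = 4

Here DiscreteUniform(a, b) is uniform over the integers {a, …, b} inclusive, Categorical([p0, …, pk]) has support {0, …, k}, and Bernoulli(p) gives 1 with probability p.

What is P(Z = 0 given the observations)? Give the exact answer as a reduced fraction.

P(Z = 0 | obs) = 2/5

Enumerate traces; 8 have nonzero weight after conditioning:
  (Z=0, V=0, U=4, Y=3, W=3, X=0) weight 1/1620
  (Z=0, V=0, U=4, Y=3, W=3, X=1) weight 1/405
  (Z=0, V=1, U=4, Y=3, W=2, X=0) weight 1/810
  (Z=0, V=1, U=4, Y=3, W=2, X=1) weight 2/405
  (Z=1, V=1, U=3, Y=3, W=3, X=0) weight 1/600
  (Z=1, V=1, U=3, Y=3, W=3, X=1) weight 1/150
  (Z=2, V=1, U=2, Y=3, W=3, X=0) weight 1/900
  (Z=2, V=1, U=2, Y=3, W=3, X=1) weight 1/225
Group by Z:
  weight(Z=0) = 1/108
  weight(Z=1) = 1/120
  weight(Z=2) = 1/180
Total weight = 1/108 + 1/120 + 1/180 = 5/216
P(Z=0 | obs) = 1/108 / 5/216 = 2/5
P(Z=1 | obs) = 1/120 / 5/216 = 9/25
P(Z=2 | obs) = 1/180 / 5/216 = 6/25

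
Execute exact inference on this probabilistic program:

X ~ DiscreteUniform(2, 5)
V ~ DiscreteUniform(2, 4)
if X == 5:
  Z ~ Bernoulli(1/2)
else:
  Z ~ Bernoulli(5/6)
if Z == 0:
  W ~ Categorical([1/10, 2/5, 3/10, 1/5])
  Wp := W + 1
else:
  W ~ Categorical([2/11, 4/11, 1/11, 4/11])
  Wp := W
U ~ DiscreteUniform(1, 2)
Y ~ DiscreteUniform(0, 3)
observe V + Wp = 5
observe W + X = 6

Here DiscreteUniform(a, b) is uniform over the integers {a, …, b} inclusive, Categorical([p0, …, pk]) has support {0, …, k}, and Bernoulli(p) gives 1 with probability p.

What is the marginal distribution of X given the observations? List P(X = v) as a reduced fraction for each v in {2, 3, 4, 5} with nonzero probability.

P(X=3) = 40/107, P(X=4) = 83/535, P(X=5) = 252/535

Enumerate traces; 40 have nonzero weight after conditioning:
  (X=3, V=2, Z=1, W=3, U=1, Y=0) weight 5/1584
  (X=3, V=2, Z=1, W=3, U=1, Y=1) weight 5/1584
  (X=3, V=2, Z=1, W=3, U=1, Y=2) weight 5/1584
  (X=3, V=2, Z=1, W=3, U=1, Y=3) weight 5/1584
  (X=3, V=2, Z=1, W=3, U=2, Y=0) weight 5/1584
  (X=3, V=2, Z=1, W=3, U=2, Y=1) weight 5/1584
  (X=3, V=2, Z=1, W=3, U=2, Y=2) weight 5/1584
  (X=3, V=2, Z=1, W=3, U=2, Y=3) weight 5/1584
  (X=4, V=2, Z=0, W=2, U=1, Y=0) weight 1/1920
  (X=5, V=3, Z=0, W=1, U=1, Y=0) weight 1/480
  … 30 more
Group by X:
  weight(X=3) = 5/198
  weight(X=4) = 83/7920
  weight(X=5) = 7/220
Total weight = 5/198 + 83/7920 + 7/220 = 107/1584
P(X=3 | obs) = 5/198 / 107/1584 = 40/107
P(X=4 | obs) = 83/7920 / 107/1584 = 83/535
P(X=5 | obs) = 7/220 / 107/1584 = 252/535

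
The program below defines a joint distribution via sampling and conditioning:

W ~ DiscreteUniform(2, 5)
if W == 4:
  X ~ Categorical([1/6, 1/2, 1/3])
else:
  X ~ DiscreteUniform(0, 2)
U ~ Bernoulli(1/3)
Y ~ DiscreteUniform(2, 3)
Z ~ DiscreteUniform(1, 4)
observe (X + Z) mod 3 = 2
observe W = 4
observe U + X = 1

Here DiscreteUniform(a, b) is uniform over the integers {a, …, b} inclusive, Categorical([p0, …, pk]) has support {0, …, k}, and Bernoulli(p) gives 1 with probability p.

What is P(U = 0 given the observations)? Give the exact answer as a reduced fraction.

Enumerate traces; 6 have nonzero weight after conditioning:
  (W=4, X=0, U=1, Y=2, Z=2) weight 1/576
  (W=4, X=0, U=1, Y=3, Z=2) weight 1/576
  (W=4, X=1, U=0, Y=2, Z=1) weight 1/96
  (W=4, X=1, U=0, Y=2, Z=4) weight 1/96
  (W=4, X=1, U=0, Y=3, Z=1) weight 1/96
  (W=4, X=1, U=0, Y=3, Z=4) weight 1/96
Group by U:
  weight(U=0) = 1/24
  weight(U=1) = 1/288
Total weight = 1/24 + 1/288 = 13/288
P(U=0 | obs) = 1/24 / 13/288 = 12/13
P(U=1 | obs) = 1/288 / 13/288 = 1/13

P(U = 0 | obs) = 12/13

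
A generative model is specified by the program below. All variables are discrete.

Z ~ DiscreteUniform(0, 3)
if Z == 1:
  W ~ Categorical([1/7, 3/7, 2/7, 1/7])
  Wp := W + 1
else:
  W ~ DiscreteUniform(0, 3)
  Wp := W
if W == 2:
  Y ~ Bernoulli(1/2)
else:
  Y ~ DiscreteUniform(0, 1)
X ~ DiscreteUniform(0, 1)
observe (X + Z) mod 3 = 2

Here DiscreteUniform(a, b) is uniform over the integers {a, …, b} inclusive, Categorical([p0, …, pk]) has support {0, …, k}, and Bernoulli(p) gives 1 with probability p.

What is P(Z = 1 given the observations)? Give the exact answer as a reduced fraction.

P(Z = 1 | obs) = 1/2

Enumerate traces; 16 have nonzero weight after conditioning:
  (Z=1, W=0, Y=0, X=1) weight 1/112
  (Z=1, W=0, Y=1, X=1) weight 1/112
  (Z=1, W=1, Y=0, X=1) weight 3/112
  (Z=1, W=1, Y=1, X=1) weight 3/112
  (Z=1, W=2, Y=0, X=1) weight 1/56
  (Z=1, W=2, Y=1, X=1) weight 1/56
  (Z=1, W=3, Y=0, X=1) weight 1/112
  (Z=1, W=3, Y=1, X=1) weight 1/112
  (Z=2, W=0, Y=0, X=0) weight 1/64
  … 7 more
Group by Z:
  weight(Z=1) = 1/8
  weight(Z=2) = 1/8
Total weight = 1/8 + 1/8 = 1/4
P(Z=1 | obs) = 1/8 / 1/4 = 1/2
P(Z=2 | obs) = 1/8 / 1/4 = 1/2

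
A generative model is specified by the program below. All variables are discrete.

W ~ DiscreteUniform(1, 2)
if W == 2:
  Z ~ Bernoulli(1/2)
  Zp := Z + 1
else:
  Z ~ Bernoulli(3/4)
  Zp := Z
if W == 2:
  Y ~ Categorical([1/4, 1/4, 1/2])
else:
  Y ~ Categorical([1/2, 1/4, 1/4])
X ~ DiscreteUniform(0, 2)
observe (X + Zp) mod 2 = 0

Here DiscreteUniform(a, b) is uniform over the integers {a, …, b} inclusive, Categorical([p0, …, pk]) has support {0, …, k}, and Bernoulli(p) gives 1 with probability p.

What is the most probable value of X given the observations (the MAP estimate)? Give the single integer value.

argmax_v P(X = v | obs) = 1

Enumerate traces; 18 have nonzero weight after conditioning:
  (W=1, Z=0, Y=0, X=0) weight 1/48
  (W=1, Z=0, Y=0, X=2) weight 1/48
  (W=1, Z=0, Y=1, X=0) weight 1/96
  (W=1, Z=0, Y=1, X=2) weight 1/96
  (W=1, Z=0, Y=2, X=0) weight 1/96
  (W=1, Z=0, Y=2, X=2) weight 1/96
  (W=1, Z=1, Y=0, X=1) weight 1/16
  (W=1, Z=1, Y=1, X=1) weight 1/32
  … 10 more
Group by X:
  weight(X=0) = 1/8
  weight(X=1) = 5/24
  weight(X=2) = 1/8
Total weight = 1/8 + 5/24 + 1/8 = 11/24
P(X=0 | obs) = 1/8 / 11/24 = 3/11
P(X=1 | obs) = 5/24 / 11/24 = 5/11
P(X=2 | obs) = 1/8 / 11/24 = 3/11
argmax = 1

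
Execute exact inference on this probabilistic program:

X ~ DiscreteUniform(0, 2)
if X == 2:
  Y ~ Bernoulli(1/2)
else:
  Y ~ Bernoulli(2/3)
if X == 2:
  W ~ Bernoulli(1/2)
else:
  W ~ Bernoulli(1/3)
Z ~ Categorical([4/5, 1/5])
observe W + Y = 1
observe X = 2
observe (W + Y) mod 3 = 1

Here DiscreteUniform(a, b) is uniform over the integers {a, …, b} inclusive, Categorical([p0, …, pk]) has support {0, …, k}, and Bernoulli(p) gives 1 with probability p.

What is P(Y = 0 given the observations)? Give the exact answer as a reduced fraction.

Enumerate traces; 4 have nonzero weight after conditioning:
  (X=2, Y=0, W=1, Z=0) weight 1/15
  (X=2, Y=0, W=1, Z=1) weight 1/60
  (X=2, Y=1, W=0, Z=0) weight 1/15
  (X=2, Y=1, W=0, Z=1) weight 1/60
Group by Y:
  weight(Y=0) = 1/12
  weight(Y=1) = 1/12
Total weight = 1/12 + 1/12 = 1/6
P(Y=0 | obs) = 1/12 / 1/6 = 1/2
P(Y=1 | obs) = 1/12 / 1/6 = 1/2

P(Y = 0 | obs) = 1/2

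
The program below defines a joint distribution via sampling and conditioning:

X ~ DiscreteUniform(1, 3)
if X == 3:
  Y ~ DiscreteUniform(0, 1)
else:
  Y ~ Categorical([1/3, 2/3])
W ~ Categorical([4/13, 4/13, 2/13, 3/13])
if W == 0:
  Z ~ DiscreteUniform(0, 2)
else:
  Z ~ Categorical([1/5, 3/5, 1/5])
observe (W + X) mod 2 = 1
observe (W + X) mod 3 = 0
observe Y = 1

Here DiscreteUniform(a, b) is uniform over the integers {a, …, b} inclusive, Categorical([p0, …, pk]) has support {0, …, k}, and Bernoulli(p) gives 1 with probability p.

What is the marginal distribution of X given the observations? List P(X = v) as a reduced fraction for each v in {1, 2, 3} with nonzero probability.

Enumerate traces; 9 have nonzero weight after conditioning:
  (X=1, Y=1, W=2, Z=0) weight 4/585
  (X=1, Y=1, W=2, Z=1) weight 4/195
  (X=1, Y=1, W=2, Z=2) weight 4/585
  (X=2, Y=1, W=1, Z=0) weight 8/585
  (X=2, Y=1, W=1, Z=1) weight 8/195
  (X=2, Y=1, W=1, Z=2) weight 8/585
  (X=3, Y=1, W=0, Z=0) weight 2/117
  (X=3, Y=1, W=0, Z=1) weight 2/117
  … 1 more
Group by X:
  weight(X=1) = 4/117
  weight(X=2) = 8/117
  weight(X=3) = 2/39
Total weight = 4/117 + 8/117 + 2/39 = 2/13
P(X=1 | obs) = 4/117 / 2/13 = 2/9
P(X=2 | obs) = 8/117 / 2/13 = 4/9
P(X=3 | obs) = 2/39 / 2/13 = 1/3

P(X=1) = 2/9, P(X=2) = 4/9, P(X=3) = 1/3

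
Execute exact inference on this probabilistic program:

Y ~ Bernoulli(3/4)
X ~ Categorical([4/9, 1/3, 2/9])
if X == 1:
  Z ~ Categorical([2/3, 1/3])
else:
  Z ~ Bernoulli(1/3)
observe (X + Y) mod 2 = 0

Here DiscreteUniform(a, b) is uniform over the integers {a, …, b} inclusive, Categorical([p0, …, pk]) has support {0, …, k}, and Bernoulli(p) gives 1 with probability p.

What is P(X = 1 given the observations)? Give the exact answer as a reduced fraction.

Enumerate traces; 6 have nonzero weight after conditioning:
  (Y=0, X=0, Z=0) weight 2/27
  (Y=0, X=0, Z=1) weight 1/27
  (Y=0, X=2, Z=0) weight 1/27
  (Y=0, X=2, Z=1) weight 1/54
  (Y=1, X=1, Z=0) weight 1/6
  (Y=1, X=1, Z=1) weight 1/12
Group by X:
  weight(X=0) = 1/9
  weight(X=1) = 1/4
  weight(X=2) = 1/18
Total weight = 1/9 + 1/4 + 1/18 = 5/12
P(X=0 | obs) = 1/9 / 5/12 = 4/15
P(X=1 | obs) = 1/4 / 5/12 = 3/5
P(X=2 | obs) = 1/18 / 5/12 = 2/15

P(X = 1 | obs) = 3/5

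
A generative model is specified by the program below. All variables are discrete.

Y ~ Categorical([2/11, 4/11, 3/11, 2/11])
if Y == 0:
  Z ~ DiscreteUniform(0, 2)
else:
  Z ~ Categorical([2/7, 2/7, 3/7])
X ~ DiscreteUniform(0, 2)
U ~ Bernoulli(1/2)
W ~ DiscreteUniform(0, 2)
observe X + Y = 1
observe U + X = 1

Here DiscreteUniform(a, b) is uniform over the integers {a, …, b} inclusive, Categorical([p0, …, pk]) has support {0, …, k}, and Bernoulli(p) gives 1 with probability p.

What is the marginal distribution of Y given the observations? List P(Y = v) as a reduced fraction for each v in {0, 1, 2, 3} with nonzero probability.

Enumerate traces; 18 have nonzero weight after conditioning:
  (Y=0, Z=0, X=1, U=0, W=0) weight 1/297
  (Y=0, Z=0, X=1, U=0, W=1) weight 1/297
  (Y=0, Z=0, X=1, U=0, W=2) weight 1/297
  (Y=0, Z=1, X=1, U=0, W=0) weight 1/297
  (Y=0, Z=1, X=1, U=0, W=1) weight 1/297
  (Y=0, Z=1, X=1, U=0, W=2) weight 1/297
  (Y=0, Z=2, X=1, U=0, W=0) weight 1/297
  (Y=0, Z=2, X=1, U=0, W=1) weight 1/297
  (Y=1, Z=0, X=0, U=1, W=0) weight 4/693
  … 9 more
Group by Y:
  weight(Y=0) = 1/33
  weight(Y=1) = 2/33
Total weight = 1/33 + 2/33 = 1/11
P(Y=0 | obs) = 1/33 / 1/11 = 1/3
P(Y=1 | obs) = 2/33 / 1/11 = 2/3

P(Y=0) = 1/3, P(Y=1) = 2/3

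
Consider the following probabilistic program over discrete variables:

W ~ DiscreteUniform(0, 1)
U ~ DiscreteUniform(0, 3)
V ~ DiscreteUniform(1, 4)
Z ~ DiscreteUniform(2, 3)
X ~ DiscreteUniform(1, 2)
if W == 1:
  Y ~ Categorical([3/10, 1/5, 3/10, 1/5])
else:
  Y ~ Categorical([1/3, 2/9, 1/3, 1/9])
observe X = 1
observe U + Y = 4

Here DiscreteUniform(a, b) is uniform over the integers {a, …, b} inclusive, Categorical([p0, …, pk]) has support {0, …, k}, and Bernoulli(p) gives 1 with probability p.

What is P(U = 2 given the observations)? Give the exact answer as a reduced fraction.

Enumerate traces; 48 have nonzero weight after conditioning:
  (W=0, U=1, V=1, Z=2, X=1, Y=3) weight 1/1152
  (W=0, U=1, V=1, Z=3, X=1, Y=3) weight 1/1152
  (W=0, U=1, V=2, Z=2, X=1, Y=3) weight 1/1152
  (W=0, U=1, V=2, Z=3, X=1, Y=3) weight 1/1152
  (W=0, U=1, V=3, Z=2, X=1, Y=3) weight 1/1152
  (W=0, U=1, V=3, Z=3, X=1, Y=3) weight 1/1152
  (W=0, U=1, V=4, Z=2, X=1, Y=3) weight 1/1152
  (W=0, U=1, V=4, Z=3, X=1, Y=3) weight 1/1152
  (W=0, U=2, V=1, Z=2, X=1, Y=2) weight 1/384
  (W=0, U=3, V=1, Z=2, X=1, Y=1) weight 1/576
  … 38 more
Group by U:
  weight(U=1) = 7/360
  weight(U=2) = 19/480
  weight(U=3) = 19/720
Total weight = 7/360 + 19/480 + 19/720 = 41/480
P(U=1 | obs) = 7/360 / 41/480 = 28/123
P(U=2 | obs) = 19/480 / 41/480 = 19/41
P(U=3 | obs) = 19/720 / 41/480 = 38/123

P(U = 2 | obs) = 19/41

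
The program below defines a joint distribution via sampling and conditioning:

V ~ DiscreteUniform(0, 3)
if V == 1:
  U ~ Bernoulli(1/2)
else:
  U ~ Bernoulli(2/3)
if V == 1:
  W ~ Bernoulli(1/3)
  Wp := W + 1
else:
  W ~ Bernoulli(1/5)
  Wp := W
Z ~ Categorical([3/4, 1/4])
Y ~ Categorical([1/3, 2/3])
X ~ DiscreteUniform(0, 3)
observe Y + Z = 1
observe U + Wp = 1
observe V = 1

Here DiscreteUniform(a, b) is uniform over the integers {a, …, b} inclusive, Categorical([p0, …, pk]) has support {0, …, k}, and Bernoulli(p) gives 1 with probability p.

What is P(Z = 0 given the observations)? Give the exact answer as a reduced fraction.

Enumerate traces; 8 have nonzero weight after conditioning:
  (V=1, U=0, W=0, Z=0, Y=1, X=0) weight 1/96
  (V=1, U=0, W=0, Z=0, Y=1, X=1) weight 1/96
  (V=1, U=0, W=0, Z=0, Y=1, X=2) weight 1/96
  (V=1, U=0, W=0, Z=0, Y=1, X=3) weight 1/96
  (V=1, U=0, W=0, Z=1, Y=0, X=0) weight 1/576
  (V=1, U=0, W=0, Z=1, Y=0, X=1) weight 1/576
  (V=1, U=0, W=0, Z=1, Y=0, X=2) weight 1/576
  (V=1, U=0, W=0, Z=1, Y=0, X=3) weight 1/576
Group by Z:
  weight(Z=0) = 1/24
  weight(Z=1) = 1/144
Total weight = 1/24 + 1/144 = 7/144
P(Z=0 | obs) = 1/24 / 7/144 = 6/7
P(Z=1 | obs) = 1/144 / 7/144 = 1/7

P(Z = 0 | obs) = 6/7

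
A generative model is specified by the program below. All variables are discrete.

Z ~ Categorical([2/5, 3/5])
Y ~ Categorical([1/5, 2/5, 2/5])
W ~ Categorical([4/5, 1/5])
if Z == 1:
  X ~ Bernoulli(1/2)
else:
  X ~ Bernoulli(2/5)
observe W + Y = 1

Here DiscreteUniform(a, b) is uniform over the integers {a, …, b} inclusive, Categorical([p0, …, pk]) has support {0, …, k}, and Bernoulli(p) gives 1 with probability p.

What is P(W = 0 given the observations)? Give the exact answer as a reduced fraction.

P(W = 0 | obs) = 8/9

Enumerate traces; 8 have nonzero weight after conditioning:
  (Z=0, Y=0, W=1, X=0) weight 6/625
  (Z=0, Y=0, W=1, X=1) weight 4/625
  (Z=0, Y=1, W=0, X=0) weight 48/625
  (Z=0, Y=1, W=0, X=1) weight 32/625
  (Z=1, Y=0, W=1, X=0) weight 3/250
  (Z=1, Y=0, W=1, X=1) weight 3/250
  (Z=1, Y=1, W=0, X=0) weight 12/125
  (Z=1, Y=1, W=0, X=1) weight 12/125
Group by W:
  weight(W=0) = 8/25
  weight(W=1) = 1/25
Total weight = 8/25 + 1/25 = 9/25
P(W=0 | obs) = 8/25 / 9/25 = 8/9
P(W=1 | obs) = 1/25 / 9/25 = 1/9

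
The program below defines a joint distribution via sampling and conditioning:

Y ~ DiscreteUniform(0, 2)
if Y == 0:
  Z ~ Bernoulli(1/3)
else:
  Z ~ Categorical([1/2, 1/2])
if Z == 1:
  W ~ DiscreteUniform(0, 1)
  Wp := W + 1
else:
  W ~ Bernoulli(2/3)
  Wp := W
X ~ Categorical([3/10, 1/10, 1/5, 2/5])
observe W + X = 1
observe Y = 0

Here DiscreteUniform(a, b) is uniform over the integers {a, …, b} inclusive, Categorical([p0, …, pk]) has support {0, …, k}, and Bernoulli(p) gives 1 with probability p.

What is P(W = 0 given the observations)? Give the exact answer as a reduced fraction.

Enumerate traces; 4 have nonzero weight after conditioning:
  (Y=0, Z=0, W=0, X=1) weight 1/135
  (Y=0, Z=0, W=1, X=0) weight 2/45
  (Y=0, Z=1, W=0, X=1) weight 1/180
  (Y=0, Z=1, W=1, X=0) weight 1/60
Group by W:
  weight(W=0) = 7/540
  weight(W=1) = 11/180
Total weight = 7/540 + 11/180 = 2/27
P(W=0 | obs) = 7/540 / 2/27 = 7/40
P(W=1 | obs) = 11/180 / 2/27 = 33/40

P(W = 0 | obs) = 7/40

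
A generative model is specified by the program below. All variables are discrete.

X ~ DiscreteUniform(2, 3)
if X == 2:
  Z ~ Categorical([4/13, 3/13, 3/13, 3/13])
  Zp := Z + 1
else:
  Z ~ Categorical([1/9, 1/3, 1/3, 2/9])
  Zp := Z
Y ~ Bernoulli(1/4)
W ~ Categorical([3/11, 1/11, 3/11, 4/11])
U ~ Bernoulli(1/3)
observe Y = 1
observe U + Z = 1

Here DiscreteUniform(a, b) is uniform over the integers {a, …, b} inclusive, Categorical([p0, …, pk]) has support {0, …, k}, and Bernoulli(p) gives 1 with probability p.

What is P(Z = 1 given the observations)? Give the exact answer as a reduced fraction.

Enumerate traces; 16 have nonzero weight after conditioning:
  (X=2, Z=0, Y=1, W=0, U=1) weight 1/286
  (X=2, Z=0, Y=1, W=1, U=1) weight 1/858
  (X=2, Z=0, Y=1, W=2, U=1) weight 1/286
  (X=2, Z=0, Y=1, W=3, U=1) weight 2/429
  (X=2, Z=1, Y=1, W=0, U=0) weight 3/572
  (X=2, Z=1, Y=1, W=1, U=0) weight 1/572
  (X=2, Z=1, Y=1, W=2, U=0) weight 3/572
  (X=2, Z=1, Y=1, W=3, U=0) weight 1/143
  … 8 more
Group by Z:
  weight(Z=0) = 49/2808
  weight(Z=1) = 11/234
Total weight = 49/2808 + 11/234 = 181/2808
P(Z=0 | obs) = 49/2808 / 181/2808 = 49/181
P(Z=1 | obs) = 11/234 / 181/2808 = 132/181

P(Z = 1 | obs) = 132/181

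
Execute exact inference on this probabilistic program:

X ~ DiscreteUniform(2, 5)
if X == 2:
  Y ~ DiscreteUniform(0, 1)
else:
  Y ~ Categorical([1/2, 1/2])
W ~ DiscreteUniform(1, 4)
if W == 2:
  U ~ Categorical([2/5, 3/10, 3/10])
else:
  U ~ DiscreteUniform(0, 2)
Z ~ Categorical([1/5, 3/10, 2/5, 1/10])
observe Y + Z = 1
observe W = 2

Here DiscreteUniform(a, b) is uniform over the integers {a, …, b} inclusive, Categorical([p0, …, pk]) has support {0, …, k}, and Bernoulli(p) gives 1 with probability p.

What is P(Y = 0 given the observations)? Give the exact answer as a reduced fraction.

Enumerate traces; 24 have nonzero weight after conditioning:
  (X=2, Y=0, W=2, U=0, Z=1) weight 3/800
  (X=2, Y=0, W=2, U=1, Z=1) weight 9/3200
  (X=2, Y=0, W=2, U=2, Z=1) weight 9/3200
  (X=2, Y=1, W=2, U=0, Z=0) weight 1/400
  (X=2, Y=1, W=2, U=1, Z=0) weight 3/1600
  (X=2, Y=1, W=2, U=2, Z=0) weight 3/1600
  (X=3, Y=0, W=2, U=0, Z=1) weight 3/800
  (X=3, Y=0, W=2, U=1, Z=1) weight 9/3200
  … 16 more
Group by Y:
  weight(Y=0) = 3/80
  weight(Y=1) = 1/40
Total weight = 3/80 + 1/40 = 1/16
P(Y=0 | obs) = 3/80 / 1/16 = 3/5
P(Y=1 | obs) = 1/40 / 1/16 = 2/5

P(Y = 0 | obs) = 3/5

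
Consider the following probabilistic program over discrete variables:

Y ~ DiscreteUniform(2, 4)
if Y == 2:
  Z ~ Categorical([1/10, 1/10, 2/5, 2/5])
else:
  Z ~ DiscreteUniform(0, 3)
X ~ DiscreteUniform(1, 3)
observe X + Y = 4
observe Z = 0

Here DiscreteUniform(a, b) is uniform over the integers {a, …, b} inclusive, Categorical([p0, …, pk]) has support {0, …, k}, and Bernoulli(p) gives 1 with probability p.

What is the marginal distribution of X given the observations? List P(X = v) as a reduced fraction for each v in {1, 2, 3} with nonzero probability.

P(X=1) = 5/7, P(X=2) = 2/7

Enumerate traces; 2 have nonzero weight after conditioning:
  (Y=2, Z=0, X=2) weight 1/90
  (Y=3, Z=0, X=1) weight 1/36
Group by X:
  weight(X=1) = 1/36
  weight(X=2) = 1/90
Total weight = 1/36 + 1/90 = 7/180
P(X=1 | obs) = 1/36 / 7/180 = 5/7
P(X=2 | obs) = 1/90 / 7/180 = 2/7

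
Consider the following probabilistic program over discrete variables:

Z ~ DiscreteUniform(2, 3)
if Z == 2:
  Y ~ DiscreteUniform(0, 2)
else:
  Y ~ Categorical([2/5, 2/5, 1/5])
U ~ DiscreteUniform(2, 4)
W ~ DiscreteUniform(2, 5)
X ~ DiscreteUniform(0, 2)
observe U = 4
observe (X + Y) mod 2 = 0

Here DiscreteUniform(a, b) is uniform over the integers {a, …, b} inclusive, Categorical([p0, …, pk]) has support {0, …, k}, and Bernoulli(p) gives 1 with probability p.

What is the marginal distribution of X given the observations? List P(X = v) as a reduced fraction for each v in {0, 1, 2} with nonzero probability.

Enumerate traces; 40 have nonzero weight after conditioning:
  (Z=2, Y=0, U=4, W=2, X=0) weight 1/216
  (Z=2, Y=0, U=4, W=2, X=2) weight 1/216
  (Z=2, Y=0, U=4, W=3, X=0) weight 1/216
  (Z=2, Y=0, U=4, W=3, X=2) weight 1/216
  (Z=2, Y=0, U=4, W=4, X=0) weight 1/216
  (Z=2, Y=0, U=4, W=4, X=2) weight 1/216
  (Z=2, Y=0, U=4, W=5, X=0) weight 1/216
  (Z=2, Y=0, U=4, W=5, X=2) weight 1/216
  (Z=2, Y=1, U=4, W=2, X=1) weight 1/216
  … 31 more
Group by X:
  weight(X=0) = 19/270
  weight(X=1) = 11/270
  weight(X=2) = 19/270
Total weight = 19/270 + 11/270 + 19/270 = 49/270
P(X=0 | obs) = 19/270 / 49/270 = 19/49
P(X=1 | obs) = 11/270 / 49/270 = 11/49
P(X=2 | obs) = 19/270 / 49/270 = 19/49

P(X=0) = 19/49, P(X=1) = 11/49, P(X=2) = 19/49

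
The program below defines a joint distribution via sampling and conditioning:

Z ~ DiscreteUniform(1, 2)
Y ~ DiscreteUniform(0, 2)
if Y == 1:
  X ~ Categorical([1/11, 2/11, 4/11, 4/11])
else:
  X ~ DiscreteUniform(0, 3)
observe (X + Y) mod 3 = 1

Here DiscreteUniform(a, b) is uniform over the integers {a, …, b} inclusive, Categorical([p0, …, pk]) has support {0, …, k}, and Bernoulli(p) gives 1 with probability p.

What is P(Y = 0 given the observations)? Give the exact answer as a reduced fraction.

Enumerate traces; 8 have nonzero weight after conditioning:
  (Z=1, Y=0, X=1) weight 1/24
  (Z=1, Y=1, X=0) weight 1/66
  (Z=1, Y=1, X=3) weight 2/33
  (Z=1, Y=2, X=2) weight 1/24
  (Z=2, Y=0, X=1) weight 1/24
  (Z=2, Y=1, X=0) weight 1/66
  (Z=2, Y=1, X=3) weight 2/33
  (Z=2, Y=2, X=2) weight 1/24
Group by Y:
  weight(Y=0) = 1/12
  weight(Y=1) = 5/33
  weight(Y=2) = 1/12
Total weight = 1/12 + 5/33 + 1/12 = 7/22
P(Y=0 | obs) = 1/12 / 7/22 = 11/42
P(Y=1 | obs) = 5/33 / 7/22 = 10/21
P(Y=2 | obs) = 1/12 / 7/22 = 11/42

P(Y = 0 | obs) = 11/42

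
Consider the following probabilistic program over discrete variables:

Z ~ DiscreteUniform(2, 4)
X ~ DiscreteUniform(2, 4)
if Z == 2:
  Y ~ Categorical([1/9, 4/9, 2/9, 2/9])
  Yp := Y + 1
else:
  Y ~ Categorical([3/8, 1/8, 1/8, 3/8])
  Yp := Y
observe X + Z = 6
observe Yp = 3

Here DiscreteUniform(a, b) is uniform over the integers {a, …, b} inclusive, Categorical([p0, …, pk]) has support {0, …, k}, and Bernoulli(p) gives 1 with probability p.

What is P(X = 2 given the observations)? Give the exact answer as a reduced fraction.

Enumerate traces; 3 have nonzero weight after conditioning:
  (Z=2, X=4, Y=2) weight 2/81
  (Z=3, X=3, Y=3) weight 1/24
  (Z=4, X=2, Y=3) weight 1/24
Group by X:
  weight(X=2) = 1/24
  weight(X=3) = 1/24
  weight(X=4) = 2/81
Total weight = 1/24 + 1/24 + 2/81 = 35/324
P(X=2 | obs) = 1/24 / 35/324 = 27/70
P(X=3 | obs) = 1/24 / 35/324 = 27/70
P(X=4 | obs) = 2/81 / 35/324 = 8/35

P(X = 2 | obs) = 27/70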